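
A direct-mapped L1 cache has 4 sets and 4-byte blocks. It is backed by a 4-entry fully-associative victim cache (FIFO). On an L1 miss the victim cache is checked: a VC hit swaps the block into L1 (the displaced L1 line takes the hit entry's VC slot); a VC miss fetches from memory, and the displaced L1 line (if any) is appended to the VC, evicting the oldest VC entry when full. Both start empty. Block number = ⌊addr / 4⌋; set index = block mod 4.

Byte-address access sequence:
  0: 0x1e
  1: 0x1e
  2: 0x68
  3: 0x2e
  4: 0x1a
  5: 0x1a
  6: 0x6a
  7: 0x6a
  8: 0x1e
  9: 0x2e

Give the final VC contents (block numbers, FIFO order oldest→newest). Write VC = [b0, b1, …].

VC = [7, 6]

#0 0x1e→b7/s3 MISS; vc=[]
#1 0x1e→b7/s3 L1-HIT; vc=[]
#2 0x68→b26/s2 MISS; vc=[]
#3 0x2e→b11/s3 MISS; vc=[7]
#4 0x1a→b6/s2 MISS; vc=[7,26]
#5 0x1a→b6/s2 L1-HIT; vc=[7,26]
#6 0x6a→b26/s2 VC-HIT; vc=[7,6]
#7 0x6a→b26/s2 L1-HIT; vc=[7,6]
#8 0x1e→b7/s3 VC-HIT; vc=[11,6]
#9 0x2e→b11/s3 VC-HIT; vc=[7,6]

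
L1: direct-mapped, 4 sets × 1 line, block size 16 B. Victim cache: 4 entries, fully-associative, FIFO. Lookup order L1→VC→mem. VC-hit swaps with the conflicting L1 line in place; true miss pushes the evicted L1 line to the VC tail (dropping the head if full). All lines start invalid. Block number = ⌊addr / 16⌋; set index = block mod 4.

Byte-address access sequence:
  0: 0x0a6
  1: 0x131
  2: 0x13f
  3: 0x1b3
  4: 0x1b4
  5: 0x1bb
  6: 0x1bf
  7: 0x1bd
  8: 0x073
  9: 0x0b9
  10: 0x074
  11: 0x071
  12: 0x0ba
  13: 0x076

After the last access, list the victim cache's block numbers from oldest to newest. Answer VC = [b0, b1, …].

#0 0xa6→b10/s2 MISS; vc=[]
#1 0x131→b19/s3 MISS; vc=[]
#2 0x13f→b19/s3 L1-HIT; vc=[]
#3 0x1b3→b27/s3 MISS; vc=[19]
#4 0x1b4→b27/s3 L1-HIT; vc=[19]
#5 0x1bb→b27/s3 L1-HIT; vc=[19]
#6 0x1bf→b27/s3 L1-HIT; vc=[19]
#7 0x1bd→b27/s3 L1-HIT; vc=[19]
#8 0x73→b7/s3 MISS; vc=[19,27]
#9 0xb9→b11/s3 MISS; vc=[19,27,7]
#10 0x74→b7/s3 VC-HIT; vc=[19,27,11]
#11 0x71→b7/s3 L1-HIT; vc=[19,27,11]
#12 0xba→b11/s3 VC-HIT; vc=[19,27,7]
#13 0x76→b7/s3 VC-HIT; vc=[19,27,11]

VC = [19, 27, 11]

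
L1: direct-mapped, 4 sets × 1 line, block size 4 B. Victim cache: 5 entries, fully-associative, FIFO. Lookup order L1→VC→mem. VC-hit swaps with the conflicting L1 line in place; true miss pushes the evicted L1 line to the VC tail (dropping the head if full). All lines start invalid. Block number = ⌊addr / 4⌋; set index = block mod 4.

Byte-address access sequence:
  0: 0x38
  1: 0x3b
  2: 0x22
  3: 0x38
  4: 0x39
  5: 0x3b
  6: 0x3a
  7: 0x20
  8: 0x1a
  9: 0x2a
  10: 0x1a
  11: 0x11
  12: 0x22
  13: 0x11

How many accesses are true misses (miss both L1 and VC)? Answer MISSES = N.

MISSES = 5

#0 0x38→b14/s2 MISS; vc=[]
#1 0x3b→b14/s2 L1-HIT; vc=[]
#2 0x22→b8/s0 MISS; vc=[]
#3 0x38→b14/s2 L1-HIT; vc=[]
#4 0x39→b14/s2 L1-HIT; vc=[]
#5 0x3b→b14/s2 L1-HIT; vc=[]
#6 0x3a→b14/s2 L1-HIT; vc=[]
#7 0x20→b8/s0 L1-HIT; vc=[]
#8 0x1a→b6/s2 MISS; vc=[14]
#9 0x2a→b10/s2 MISS; vc=[14,6]
#10 0x1a→b6/s2 VC-HIT; vc=[14,10]
#11 0x11→b4/s0 MISS; vc=[14,10,8]
#12 0x22→b8/s0 VC-HIT; vc=[14,10,4]
#13 0x11→b4/s0 VC-HIT; vc=[14,10,8]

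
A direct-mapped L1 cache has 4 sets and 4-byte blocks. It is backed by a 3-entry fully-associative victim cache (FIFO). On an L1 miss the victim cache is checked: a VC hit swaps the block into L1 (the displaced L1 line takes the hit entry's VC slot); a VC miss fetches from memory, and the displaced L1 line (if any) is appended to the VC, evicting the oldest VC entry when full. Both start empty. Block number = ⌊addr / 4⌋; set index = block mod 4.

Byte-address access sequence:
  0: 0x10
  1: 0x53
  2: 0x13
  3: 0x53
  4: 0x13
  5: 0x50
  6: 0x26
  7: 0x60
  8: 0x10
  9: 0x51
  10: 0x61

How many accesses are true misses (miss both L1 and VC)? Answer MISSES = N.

MISSES = 4

0: 0x10 (blk 4, set 0) → MISS  vc=[]
1: 0x53 (blk 20, set 0) → MISS  vc=[4]
2: 0x13 (blk 4, set 0) → VC-HIT  vc=[20]
3: 0x53 (blk 20, set 0) → VC-HIT  vc=[4]
4: 0x13 (blk 4, set 0) → VC-HIT  vc=[20]
5: 0x50 (blk 20, set 0) → VC-HIT  vc=[4]
6: 0x26 (blk 9, set 1) → MISS  vc=[4]
7: 0x60 (blk 24, set 0) → MISS  vc=[4, 20]
8: 0x10 (blk 4, set 0) → VC-HIT  vc=[24, 20]
9: 0x51 (blk 20, set 0) → VC-HIT  vc=[24, 4]
10: 0x61 (blk 24, set 0) → VC-HIT  vc=[20, 4]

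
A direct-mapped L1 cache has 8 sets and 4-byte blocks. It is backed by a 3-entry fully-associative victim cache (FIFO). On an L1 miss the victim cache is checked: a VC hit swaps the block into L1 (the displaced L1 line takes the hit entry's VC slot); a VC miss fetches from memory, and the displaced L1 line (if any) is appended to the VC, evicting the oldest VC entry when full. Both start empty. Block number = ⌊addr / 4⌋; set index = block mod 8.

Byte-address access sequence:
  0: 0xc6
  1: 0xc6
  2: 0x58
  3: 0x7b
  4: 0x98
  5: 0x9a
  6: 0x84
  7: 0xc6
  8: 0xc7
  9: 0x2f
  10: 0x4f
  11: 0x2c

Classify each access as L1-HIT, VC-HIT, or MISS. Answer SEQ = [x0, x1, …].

SEQ = [MISS, L1-HIT, MISS, MISS, MISS, L1-HIT, MISS, VC-HIT, L1-HIT, MISS, MISS, VC-HIT]

0: 0xc6 (blk 49, set 1) → MISS  vc=[]
1: 0xc6 (blk 49, set 1) → L1-HIT  vc=[]
2: 0x58 (blk 22, set 6) → MISS  vc=[]
3: 0x7b (blk 30, set 6) → MISS  vc=[22]
4: 0x98 (blk 38, set 6) → MISS  vc=[22, 30]
5: 0x9a (blk 38, set 6) → L1-HIT  vc=[22, 30]
6: 0x84 (blk 33, set 1) → MISS  vc=[22, 30, 49]
7: 0xc6 (blk 49, set 1) → VC-HIT  vc=[22, 30, 33]
8: 0xc7 (blk 49, set 1) → L1-HIT  vc=[22, 30, 33]
9: 0x2f (blk 11, set 3) → MISS  vc=[22, 30, 33]
10: 0x4f (blk 19, set 3) → MISS  vc=[30, 33, 11]
11: 0x2c (blk 11, set 3) → VC-HIT  vc=[30, 33, 19]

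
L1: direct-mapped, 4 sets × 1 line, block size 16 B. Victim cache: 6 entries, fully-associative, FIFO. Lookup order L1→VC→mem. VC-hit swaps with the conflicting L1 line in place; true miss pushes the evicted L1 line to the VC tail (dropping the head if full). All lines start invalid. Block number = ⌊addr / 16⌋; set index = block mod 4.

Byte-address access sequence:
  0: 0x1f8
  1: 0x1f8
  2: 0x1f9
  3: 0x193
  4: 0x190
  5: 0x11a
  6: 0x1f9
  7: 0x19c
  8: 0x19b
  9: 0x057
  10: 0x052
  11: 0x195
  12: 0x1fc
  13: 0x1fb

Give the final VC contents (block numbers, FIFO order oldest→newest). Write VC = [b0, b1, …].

#0 0x1f8→b31/s3 MISS; vc=[]
#1 0x1f8→b31/s3 L1-HIT; vc=[]
#2 0x1f9→b31/s3 L1-HIT; vc=[]
#3 0x193→b25/s1 MISS; vc=[]
#4 0x190→b25/s1 L1-HIT; vc=[]
#5 0x11a→b17/s1 MISS; vc=[25]
#6 0x1f9→b31/s3 L1-HIT; vc=[25]
#7 0x19c→b25/s1 VC-HIT; vc=[17]
#8 0x19b→b25/s1 L1-HIT; vc=[17]
#9 0x57→b5/s1 MISS; vc=[17,25]
#10 0x52→b5/s1 L1-HIT; vc=[17,25]
#11 0x195→b25/s1 VC-HIT; vc=[17,5]
#12 0x1fc→b31/s3 L1-HIT; vc=[17,5]
#13 0x1fb→b31/s3 L1-HIT; vc=[17,5]

VC = [17, 5]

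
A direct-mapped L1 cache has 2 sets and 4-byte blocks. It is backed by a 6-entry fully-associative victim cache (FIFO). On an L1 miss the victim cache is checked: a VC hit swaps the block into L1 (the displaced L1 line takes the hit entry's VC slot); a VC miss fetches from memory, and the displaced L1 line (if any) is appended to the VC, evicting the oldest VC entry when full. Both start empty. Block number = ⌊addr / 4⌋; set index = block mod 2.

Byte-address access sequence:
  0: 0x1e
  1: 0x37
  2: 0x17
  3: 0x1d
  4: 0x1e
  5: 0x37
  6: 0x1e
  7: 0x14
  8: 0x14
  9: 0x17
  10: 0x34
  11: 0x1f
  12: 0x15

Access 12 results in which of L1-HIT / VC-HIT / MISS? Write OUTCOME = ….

OUTCOME = VC-HIT

0: 0x1e (blk 7, set 1) → MISS  vc=[]
1: 0x37 (blk 13, set 1) → MISS  vc=[7]
2: 0x17 (blk 5, set 1) → MISS  vc=[7, 13]
3: 0x1d (blk 7, set 1) → VC-HIT  vc=[5, 13]
4: 0x1e (blk 7, set 1) → L1-HIT  vc=[5, 13]
5: 0x37 (blk 13, set 1) → VC-HIT  vc=[5, 7]
6: 0x1e (blk 7, set 1) → VC-HIT  vc=[5, 13]
7: 0x14 (blk 5, set 1) → VC-HIT  vc=[7, 13]
8: 0x14 (blk 5, set 1) → L1-HIT  vc=[7, 13]
9: 0x17 (blk 5, set 1) → L1-HIT  vc=[7, 13]
10: 0x34 (blk 13, set 1) → VC-HIT  vc=[7, 5]
11: 0x1f (blk 7, set 1) → VC-HIT  vc=[13, 5]
12: 0x15 (blk 5, set 1) → VC-HIT  vc=[13, 7]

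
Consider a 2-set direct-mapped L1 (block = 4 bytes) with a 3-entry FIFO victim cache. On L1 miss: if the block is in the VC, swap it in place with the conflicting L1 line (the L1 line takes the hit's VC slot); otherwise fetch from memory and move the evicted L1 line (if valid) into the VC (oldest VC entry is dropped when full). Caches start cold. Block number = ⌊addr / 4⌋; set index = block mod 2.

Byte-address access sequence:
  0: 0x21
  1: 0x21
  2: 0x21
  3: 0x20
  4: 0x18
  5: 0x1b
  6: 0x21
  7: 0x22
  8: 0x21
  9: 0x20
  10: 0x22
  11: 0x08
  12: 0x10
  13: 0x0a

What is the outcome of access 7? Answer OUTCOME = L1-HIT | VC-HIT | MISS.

OUTCOME = L1-HIT

#0 0x21→b8/s0 MISS; vc=[]
#1 0x21→b8/s0 L1-HIT; vc=[]
#2 0x21→b8/s0 L1-HIT; vc=[]
#3 0x20→b8/s0 L1-HIT; vc=[]
#4 0x18→b6/s0 MISS; vc=[8]
#5 0x1b→b6/s0 L1-HIT; vc=[8]
#6 0x21→b8/s0 VC-HIT; vc=[6]
#7 0x22→b8/s0 L1-HIT; vc=[6]
#8 0x21→b8/s0 L1-HIT; vc=[6]
#9 0x20→b8/s0 L1-HIT; vc=[6]
#10 0x22→b8/s0 L1-HIT; vc=[6]
#11 0x8→b2/s0 MISS; vc=[6,8]
#12 0x10→b4/s0 MISS; vc=[6,8,2]
#13 0xa→b2/s0 VC-HIT; vc=[6,8,4]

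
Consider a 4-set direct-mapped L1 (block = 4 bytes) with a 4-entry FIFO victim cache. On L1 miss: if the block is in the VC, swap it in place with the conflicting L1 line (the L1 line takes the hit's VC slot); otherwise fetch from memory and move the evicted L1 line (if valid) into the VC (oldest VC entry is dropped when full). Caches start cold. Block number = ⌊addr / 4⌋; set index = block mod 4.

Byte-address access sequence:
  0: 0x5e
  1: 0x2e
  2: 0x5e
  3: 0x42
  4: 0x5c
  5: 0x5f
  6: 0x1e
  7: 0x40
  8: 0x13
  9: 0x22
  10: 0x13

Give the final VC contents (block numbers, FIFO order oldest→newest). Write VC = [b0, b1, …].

0: 0x5e (blk 23, set 3) → MISS  vc=[]
1: 0x2e (blk 11, set 3) → MISS  vc=[23]
2: 0x5e (blk 23, set 3) → VC-HIT  vc=[11]
3: 0x42 (blk 16, set 0) → MISS  vc=[11]
4: 0x5c (blk 23, set 3) → L1-HIT  vc=[11]
5: 0x5f (blk 23, set 3) → L1-HIT  vc=[11]
6: 0x1e (blk 7, set 3) → MISS  vc=[11, 23]
7: 0x40 (blk 16, set 0) → L1-HIT  vc=[11, 23]
8: 0x13 (blk 4, set 0) → MISS  vc=[11, 23, 16]
9: 0x22 (blk 8, set 0) → MISS  vc=[11, 23, 16, 4]
10: 0x13 (blk 4, set 0) → VC-HIT  vc=[11, 23, 16, 8]

VC = [11, 23, 16, 8]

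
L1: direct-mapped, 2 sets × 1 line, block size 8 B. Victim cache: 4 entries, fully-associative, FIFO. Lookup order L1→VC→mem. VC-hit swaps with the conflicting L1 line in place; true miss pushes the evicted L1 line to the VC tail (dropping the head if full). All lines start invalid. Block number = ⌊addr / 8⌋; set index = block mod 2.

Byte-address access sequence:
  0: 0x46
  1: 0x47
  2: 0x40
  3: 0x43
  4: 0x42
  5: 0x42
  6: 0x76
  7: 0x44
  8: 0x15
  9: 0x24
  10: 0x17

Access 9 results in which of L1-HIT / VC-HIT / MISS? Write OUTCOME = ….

OUTCOME = MISS

#0 0x46→b8/s0 MISS; vc=[]
#1 0x47→b8/s0 L1-HIT; vc=[]
#2 0x40→b8/s0 L1-HIT; vc=[]
#3 0x43→b8/s0 L1-HIT; vc=[]
#4 0x42→b8/s0 L1-HIT; vc=[]
#5 0x42→b8/s0 L1-HIT; vc=[]
#6 0x76→b14/s0 MISS; vc=[8]
#7 0x44→b8/s0 VC-HIT; vc=[14]
#8 0x15→b2/s0 MISS; vc=[14,8]
#9 0x24→b4/s0 MISS; vc=[14,8,2]
#10 0x17→b2/s0 VC-HIT; vc=[14,8,4]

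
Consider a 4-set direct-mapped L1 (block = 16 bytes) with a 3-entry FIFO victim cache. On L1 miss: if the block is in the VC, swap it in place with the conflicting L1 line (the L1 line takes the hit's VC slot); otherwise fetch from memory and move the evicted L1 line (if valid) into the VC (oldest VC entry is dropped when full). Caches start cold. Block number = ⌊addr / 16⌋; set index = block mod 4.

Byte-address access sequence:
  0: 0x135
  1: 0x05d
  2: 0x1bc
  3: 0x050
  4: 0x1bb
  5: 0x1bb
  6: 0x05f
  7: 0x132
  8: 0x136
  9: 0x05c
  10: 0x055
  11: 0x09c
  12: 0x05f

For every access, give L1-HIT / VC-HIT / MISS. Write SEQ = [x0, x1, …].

SEQ = [MISS, MISS, MISS, L1-HIT, L1-HIT, L1-HIT, L1-HIT, VC-HIT, L1-HIT, L1-HIT, L1-HIT, MISS, VC-HIT]

  [0] addr=0x135 blk=19 s=3: MISS | VC []
  [1] addr=0x5d blk=5 s=1: MISS | VC []
  [2] addr=0x1bc blk=27 s=3: MISS | VC [19]
  [3] addr=0x50 blk=5 s=1: L1-HIT | VC [19]
  [4] addr=0x1bb blk=27 s=3: L1-HIT | VC [19]
  [5] addr=0x1bb blk=27 s=3: L1-HIT | VC [19]
  [6] addr=0x5f blk=5 s=1: L1-HIT | VC [19]
  [7] addr=0x132 blk=19 s=3: VC-HIT | VC [27]
  [8] addr=0x136 blk=19 s=3: L1-HIT | VC [27]
  [9] addr=0x5c blk=5 s=1: L1-HIT | VC [27]
  [10] addr=0x55 blk=5 s=1: L1-HIT | VC [27]
  [11] addr=0x9c blk=9 s=1: MISS | VC [27, 5]
  [12] addr=0x5f blk=5 s=1: VC-HIT | VC [27, 9]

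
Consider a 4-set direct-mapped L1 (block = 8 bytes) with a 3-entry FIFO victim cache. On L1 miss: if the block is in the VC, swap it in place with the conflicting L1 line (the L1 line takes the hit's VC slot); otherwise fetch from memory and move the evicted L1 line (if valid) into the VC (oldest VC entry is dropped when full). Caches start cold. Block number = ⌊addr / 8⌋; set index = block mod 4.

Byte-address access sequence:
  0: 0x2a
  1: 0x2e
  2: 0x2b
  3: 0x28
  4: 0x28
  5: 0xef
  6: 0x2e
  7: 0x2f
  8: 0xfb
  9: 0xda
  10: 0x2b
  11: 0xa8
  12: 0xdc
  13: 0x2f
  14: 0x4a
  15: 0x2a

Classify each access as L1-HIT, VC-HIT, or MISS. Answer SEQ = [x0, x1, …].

SEQ = [MISS, L1-HIT, L1-HIT, L1-HIT, L1-HIT, MISS, VC-HIT, L1-HIT, MISS, MISS, L1-HIT, MISS, L1-HIT, VC-HIT, MISS, VC-HIT]

  [0] addr=0x2a blk=5 s=1: MISS | VC []
  [1] addr=0x2e blk=5 s=1: L1-HIT | VC []
  [2] addr=0x2b blk=5 s=1: L1-HIT | VC []
  [3] addr=0x28 blk=5 s=1: L1-HIT | VC []
  [4] addr=0x28 blk=5 s=1: L1-HIT | VC []
  [5] addr=0xef blk=29 s=1: MISS | VC [5]
  [6] addr=0x2e blk=5 s=1: VC-HIT | VC [29]
  [7] addr=0x2f blk=5 s=1: L1-HIT | VC [29]
  [8] addr=0xfb blk=31 s=3: MISS | VC [29]
  [9] addr=0xda blk=27 s=3: MISS | VC [29, 31]
  [10] addr=0x2b blk=5 s=1: L1-HIT | VC [29, 31]
  [11] addr=0xa8 blk=21 s=1: MISS | VC [29, 31, 5]
  [12] addr=0xdc blk=27 s=3: L1-HIT | VC [29, 31, 5]
  [13] addr=0x2f blk=5 s=1: VC-HIT | VC [29, 31, 21]
  [14] addr=0x4a blk=9 s=1: MISS | VC [31, 21, 5]
  [15] addr=0x2a blk=5 s=1: VC-HIT | VC [31, 21, 9]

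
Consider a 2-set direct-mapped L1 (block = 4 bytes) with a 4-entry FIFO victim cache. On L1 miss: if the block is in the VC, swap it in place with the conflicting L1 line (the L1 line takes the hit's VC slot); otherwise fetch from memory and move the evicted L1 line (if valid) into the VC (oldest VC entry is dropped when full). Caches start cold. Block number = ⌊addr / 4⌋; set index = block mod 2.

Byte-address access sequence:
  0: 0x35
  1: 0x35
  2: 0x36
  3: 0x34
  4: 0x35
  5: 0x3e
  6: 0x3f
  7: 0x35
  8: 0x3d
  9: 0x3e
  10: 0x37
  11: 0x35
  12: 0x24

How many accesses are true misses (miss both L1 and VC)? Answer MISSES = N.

MISSES = 3

  [0] addr=0x35 blk=13 s=1: MISS | VC []
  [1] addr=0x35 blk=13 s=1: L1-HIT | VC []
  [2] addr=0x36 blk=13 s=1: L1-HIT | VC []
  [3] addr=0x34 blk=13 s=1: L1-HIT | VC []
  [4] addr=0x35 blk=13 s=1: L1-HIT | VC []
  [5] addr=0x3e blk=15 s=1: MISS | VC [13]
  [6] addr=0x3f blk=15 s=1: L1-HIT | VC [13]
  [7] addr=0x35 blk=13 s=1: VC-HIT | VC [15]
  [8] addr=0x3d blk=15 s=1: VC-HIT | VC [13]
  [9] addr=0x3e blk=15 s=1: L1-HIT | VC [13]
  [10] addr=0x37 blk=13 s=1: VC-HIT | VC [15]
  [11] addr=0x35 blk=13 s=1: L1-HIT | VC [15]
  [12] addr=0x24 blk=9 s=1: MISS | VC [15, 13]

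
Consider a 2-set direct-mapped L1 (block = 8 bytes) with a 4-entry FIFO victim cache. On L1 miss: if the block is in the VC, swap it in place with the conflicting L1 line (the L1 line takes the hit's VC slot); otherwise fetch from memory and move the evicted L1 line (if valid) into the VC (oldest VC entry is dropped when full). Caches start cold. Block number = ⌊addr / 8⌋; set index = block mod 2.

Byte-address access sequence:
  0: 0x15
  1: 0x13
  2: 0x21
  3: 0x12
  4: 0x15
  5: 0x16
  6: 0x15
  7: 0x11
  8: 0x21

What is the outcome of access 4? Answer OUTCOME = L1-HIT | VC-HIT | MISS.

OUTCOME = L1-HIT

#0 0x15→b2/s0 MISS; vc=[]
#1 0x13→b2/s0 L1-HIT; vc=[]
#2 0x21→b4/s0 MISS; vc=[2]
#3 0x12→b2/s0 VC-HIT; vc=[4]
#4 0x15→b2/s0 L1-HIT; vc=[4]
#5 0x16→b2/s0 L1-HIT; vc=[4]
#6 0x15→b2/s0 L1-HIT; vc=[4]
#7 0x11→b2/s0 L1-HIT; vc=[4]
#8 0x21→b4/s0 VC-HIT; vc=[2]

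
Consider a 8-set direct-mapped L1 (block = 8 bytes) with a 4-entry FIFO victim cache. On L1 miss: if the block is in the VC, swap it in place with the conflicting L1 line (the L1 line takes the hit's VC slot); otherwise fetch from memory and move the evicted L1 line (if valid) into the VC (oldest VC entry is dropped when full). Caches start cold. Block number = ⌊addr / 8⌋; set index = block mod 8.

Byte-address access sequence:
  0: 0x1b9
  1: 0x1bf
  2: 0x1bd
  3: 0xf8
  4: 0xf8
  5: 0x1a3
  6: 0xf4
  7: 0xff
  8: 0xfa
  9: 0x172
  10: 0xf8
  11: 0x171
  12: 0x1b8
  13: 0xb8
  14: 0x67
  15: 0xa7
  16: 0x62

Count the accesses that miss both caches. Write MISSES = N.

MISSES = 8

0: 0x1b9 (blk 55, set 7) → MISS  vc=[]
1: 0x1bf (blk 55, set 7) → L1-HIT  vc=[]
2: 0x1bd (blk 55, set 7) → L1-HIT  vc=[]
3: 0xf8 (blk 31, set 7) → MISS  vc=[55]
4: 0xf8 (blk 31, set 7) → L1-HIT  vc=[55]
5: 0x1a3 (blk 52, set 4) → MISS  vc=[55]
6: 0xf4 (blk 30, set 6) → MISS  vc=[55]
7: 0xff (blk 31, set 7) → L1-HIT  vc=[55]
8: 0xfa (blk 31, set 7) → L1-HIT  vc=[55]
9: 0x172 (blk 46, set 6) → MISS  vc=[55, 30]
10: 0xf8 (blk 31, set 7) → L1-HIT  vc=[55, 30]
11: 0x171 (blk 46, set 6) → L1-HIT  vc=[55, 30]
12: 0x1b8 (blk 55, set 7) → VC-HIT  vc=[31, 30]
13: 0xb8 (blk 23, set 7) → MISS  vc=[31, 30, 55]
14: 0x67 (blk 12, set 4) → MISS  vc=[31, 30, 55, 52]
15: 0xa7 (blk 20, set 4) → MISS  vc=[30, 55, 52, 12]
16: 0x62 (blk 12, set 4) → VC-HIT  vc=[30, 55, 52, 20]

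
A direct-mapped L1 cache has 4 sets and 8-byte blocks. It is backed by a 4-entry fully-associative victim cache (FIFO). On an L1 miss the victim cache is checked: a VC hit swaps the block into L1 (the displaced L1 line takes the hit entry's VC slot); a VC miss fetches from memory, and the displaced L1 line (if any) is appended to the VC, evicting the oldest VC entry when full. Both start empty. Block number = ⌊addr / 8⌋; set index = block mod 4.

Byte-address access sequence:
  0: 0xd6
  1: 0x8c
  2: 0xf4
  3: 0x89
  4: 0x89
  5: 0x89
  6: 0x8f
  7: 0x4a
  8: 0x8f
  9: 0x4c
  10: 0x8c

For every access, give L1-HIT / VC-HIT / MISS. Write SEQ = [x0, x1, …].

SEQ = [MISS, MISS, MISS, L1-HIT, L1-HIT, L1-HIT, L1-HIT, MISS, VC-HIT, VC-HIT, VC-HIT]

0: 0xd6 (blk 26, set 2) → MISS  vc=[]
1: 0x8c (blk 17, set 1) → MISS  vc=[]
2: 0xf4 (blk 30, set 2) → MISS  vc=[26]
3: 0x89 (blk 17, set 1) → L1-HIT  vc=[26]
4: 0x89 (blk 17, set 1) → L1-HIT  vc=[26]
5: 0x89 (blk 17, set 1) → L1-HIT  vc=[26]
6: 0x8f (blk 17, set 1) → L1-HIT  vc=[26]
7: 0x4a (blk 9, set 1) → MISS  vc=[26, 17]
8: 0x8f (blk 17, set 1) → VC-HIT  vc=[26, 9]
9: 0x4c (blk 9, set 1) → VC-HIT  vc=[26, 17]
10: 0x8c (blk 17, set 1) → VC-HIT  vc=[26, 9]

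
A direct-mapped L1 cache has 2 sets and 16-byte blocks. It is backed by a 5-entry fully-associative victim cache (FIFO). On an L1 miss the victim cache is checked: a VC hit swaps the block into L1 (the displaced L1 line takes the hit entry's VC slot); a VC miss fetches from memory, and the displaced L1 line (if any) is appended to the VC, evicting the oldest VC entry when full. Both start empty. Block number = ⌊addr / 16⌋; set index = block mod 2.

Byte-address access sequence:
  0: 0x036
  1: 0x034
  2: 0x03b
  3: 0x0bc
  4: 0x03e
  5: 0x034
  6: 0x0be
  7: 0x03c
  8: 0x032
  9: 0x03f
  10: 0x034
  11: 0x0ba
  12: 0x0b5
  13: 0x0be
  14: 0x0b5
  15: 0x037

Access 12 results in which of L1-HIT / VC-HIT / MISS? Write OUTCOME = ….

OUTCOME = L1-HIT

#0 0x36→b3/s1 MISS; vc=[]
#1 0x34→b3/s1 L1-HIT; vc=[]
#2 0x3b→b3/s1 L1-HIT; vc=[]
#3 0xbc→b11/s1 MISS; vc=[3]
#4 0x3e→b3/s1 VC-HIT; vc=[11]
#5 0x34→b3/s1 L1-HIT; vc=[11]
#6 0xbe→b11/s1 VC-HIT; vc=[3]
#7 0x3c→b3/s1 VC-HIT; vc=[11]
#8 0x32→b3/s1 L1-HIT; vc=[11]
#9 0x3f→b3/s1 L1-HIT; vc=[11]
#10 0x34→b3/s1 L1-HIT; vc=[11]
#11 0xba→b11/s1 VC-HIT; vc=[3]
#12 0xb5→b11/s1 L1-HIT; vc=[3]
#13 0xbe→b11/s1 L1-HIT; vc=[3]
#14 0xb5→b11/s1 L1-HIT; vc=[3]
#15 0x37→b3/s1 VC-HIT; vc=[11]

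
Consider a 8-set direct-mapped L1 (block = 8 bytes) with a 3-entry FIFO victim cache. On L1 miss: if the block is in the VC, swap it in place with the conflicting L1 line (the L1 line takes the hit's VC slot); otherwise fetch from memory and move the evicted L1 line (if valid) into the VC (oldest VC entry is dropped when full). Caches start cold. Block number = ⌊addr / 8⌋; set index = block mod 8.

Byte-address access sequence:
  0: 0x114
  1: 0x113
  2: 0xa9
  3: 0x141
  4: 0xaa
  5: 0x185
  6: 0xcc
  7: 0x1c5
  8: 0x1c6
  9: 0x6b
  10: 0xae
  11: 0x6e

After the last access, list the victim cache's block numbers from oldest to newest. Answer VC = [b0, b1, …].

0: 0x114 (blk 34, set 2) → MISS  vc=[]
1: 0x113 (blk 34, set 2) → L1-HIT  vc=[]
2: 0xa9 (blk 21, set 5) → MISS  vc=[]
3: 0x141 (blk 40, set 0) → MISS  vc=[]
4: 0xaa (blk 21, set 5) → L1-HIT  vc=[]
5: 0x185 (blk 48, set 0) → MISS  vc=[40]
6: 0xcc (blk 25, set 1) → MISS  vc=[40]
7: 0x1c5 (blk 56, set 0) → MISS  vc=[40, 48]
8: 0x1c6 (blk 56, set 0) → L1-HIT  vc=[40, 48]
9: 0x6b (blk 13, set 5) → MISS  vc=[40, 48, 21]
10: 0xae (blk 21, set 5) → VC-HIT  vc=[40, 48, 13]
11: 0x6e (blk 13, set 5) → VC-HIT  vc=[40, 48, 21]

VC = [40, 48, 21]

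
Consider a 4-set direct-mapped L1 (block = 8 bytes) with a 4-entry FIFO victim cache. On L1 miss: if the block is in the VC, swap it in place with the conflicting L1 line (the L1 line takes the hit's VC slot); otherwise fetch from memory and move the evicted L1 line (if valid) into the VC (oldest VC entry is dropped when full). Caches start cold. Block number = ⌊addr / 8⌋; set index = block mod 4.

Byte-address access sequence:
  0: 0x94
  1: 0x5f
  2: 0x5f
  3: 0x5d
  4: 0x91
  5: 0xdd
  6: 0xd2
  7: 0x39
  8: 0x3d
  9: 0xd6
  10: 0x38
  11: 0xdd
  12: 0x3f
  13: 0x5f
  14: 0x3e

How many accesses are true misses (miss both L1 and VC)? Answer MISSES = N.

MISSES = 5

#0 0x94→b18/s2 MISS; vc=[]
#1 0x5f→b11/s3 MISS; vc=[]
#2 0x5f→b11/s3 L1-HIT; vc=[]
#3 0x5d→b11/s3 L1-HIT; vc=[]
#4 0x91→b18/s2 L1-HIT; vc=[]
#5 0xdd→b27/s3 MISS; vc=[11]
#6 0xd2→b26/s2 MISS; vc=[11,18]
#7 0x39→b7/s3 MISS; vc=[11,18,27]
#8 0x3d→b7/s3 L1-HIT; vc=[11,18,27]
#9 0xd6→b26/s2 L1-HIT; vc=[11,18,27]
#10 0x38→b7/s3 L1-HIT; vc=[11,18,27]
#11 0xdd→b27/s3 VC-HIT; vc=[11,18,7]
#12 0x3f→b7/s3 VC-HIT; vc=[11,18,27]
#13 0x5f→b11/s3 VC-HIT; vc=[7,18,27]
#14 0x3e→b7/s3 VC-HIT; vc=[11,18,27]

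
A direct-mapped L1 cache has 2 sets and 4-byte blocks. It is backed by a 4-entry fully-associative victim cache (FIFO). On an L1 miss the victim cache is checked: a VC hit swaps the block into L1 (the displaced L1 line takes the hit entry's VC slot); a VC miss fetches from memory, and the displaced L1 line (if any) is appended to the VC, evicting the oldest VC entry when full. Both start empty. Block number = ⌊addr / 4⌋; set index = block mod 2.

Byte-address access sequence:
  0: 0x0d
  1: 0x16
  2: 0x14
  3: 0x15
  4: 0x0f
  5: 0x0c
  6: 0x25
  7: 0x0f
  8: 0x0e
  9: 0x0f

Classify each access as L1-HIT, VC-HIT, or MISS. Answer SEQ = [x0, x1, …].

SEQ = [MISS, MISS, L1-HIT, L1-HIT, VC-HIT, L1-HIT, MISS, VC-HIT, L1-HIT, L1-HIT]

0: 0xd (blk 3, set 1) → MISS  vc=[]
1: 0x16 (blk 5, set 1) → MISS  vc=[3]
2: 0x14 (blk 5, set 1) → L1-HIT  vc=[3]
3: 0x15 (blk 5, set 1) → L1-HIT  vc=[3]
4: 0xf (blk 3, set 1) → VC-HIT  vc=[5]
5: 0xc (blk 3, set 1) → L1-HIT  vc=[5]
6: 0x25 (blk 9, set 1) → MISS  vc=[5, 3]
7: 0xf (blk 3, set 1) → VC-HIT  vc=[5, 9]
8: 0xe (blk 3, set 1) → L1-HIT  vc=[5, 9]
9: 0xf (blk 3, set 1) → L1-HIT  vc=[5, 9]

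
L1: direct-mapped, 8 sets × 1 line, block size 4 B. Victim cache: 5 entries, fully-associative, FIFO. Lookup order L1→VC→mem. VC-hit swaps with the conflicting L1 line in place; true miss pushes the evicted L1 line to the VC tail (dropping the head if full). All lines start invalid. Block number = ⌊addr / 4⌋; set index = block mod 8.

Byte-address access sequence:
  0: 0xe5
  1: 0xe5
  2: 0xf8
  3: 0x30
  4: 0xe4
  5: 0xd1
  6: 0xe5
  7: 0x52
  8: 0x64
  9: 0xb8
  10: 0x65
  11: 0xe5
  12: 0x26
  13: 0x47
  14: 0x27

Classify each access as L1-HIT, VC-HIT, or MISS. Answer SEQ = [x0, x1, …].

0: 0xe5 (blk 57, set 1) → MISS  vc=[]
1: 0xe5 (blk 57, set 1) → L1-HIT  vc=[]
2: 0xf8 (blk 62, set 6) → MISS  vc=[]
3: 0x30 (blk 12, set 4) → MISS  vc=[]
4: 0xe4 (blk 57, set 1) → L1-HIT  vc=[]
5: 0xd1 (blk 52, set 4) → MISS  vc=[12]
6: 0xe5 (blk 57, set 1) → L1-HIT  vc=[12]
7: 0x52 (blk 20, set 4) → MISS  vc=[12, 52]
8: 0x64 (blk 25, set 1) → MISS  vc=[12, 52, 57]
9: 0xb8 (blk 46, set 6) → MISS  vc=[12, 52, 57, 62]
10: 0x65 (blk 25, set 1) → L1-HIT  vc=[12, 52, 57, 62]
11: 0xe5 (blk 57, set 1) → VC-HIT  vc=[12, 52, 25, 62]
12: 0x26 (blk 9, set 1) → MISS  vc=[12, 52, 25, 62, 57]
13: 0x47 (blk 17, set 1) → MISS  vc=[52, 25, 62, 57, 9]
14: 0x27 (blk 9, set 1) → VC-HIT  vc=[52, 25, 62, 57, 17]

SEQ = [MISS, L1-HIT, MISS, MISS, L1-HIT, MISS, L1-HIT, MISS, MISS, MISS, L1-HIT, VC-HIT, MISS, MISS, VC-HIT]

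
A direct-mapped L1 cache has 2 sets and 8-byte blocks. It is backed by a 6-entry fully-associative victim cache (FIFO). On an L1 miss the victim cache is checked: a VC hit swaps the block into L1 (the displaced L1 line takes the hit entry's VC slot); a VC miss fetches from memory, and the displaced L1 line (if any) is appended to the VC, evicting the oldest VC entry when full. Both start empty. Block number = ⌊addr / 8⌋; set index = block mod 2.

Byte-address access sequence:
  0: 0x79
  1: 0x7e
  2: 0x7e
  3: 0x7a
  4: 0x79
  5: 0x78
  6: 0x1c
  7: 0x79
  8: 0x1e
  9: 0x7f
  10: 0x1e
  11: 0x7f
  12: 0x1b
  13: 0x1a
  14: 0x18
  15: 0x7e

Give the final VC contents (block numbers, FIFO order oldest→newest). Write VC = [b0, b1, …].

VC = [3]

  [0] addr=0x79 blk=15 s=1: MISS | VC []
  [1] addr=0x7e blk=15 s=1: L1-HIT | VC []
  [2] addr=0x7e blk=15 s=1: L1-HIT | VC []
  [3] addr=0x7a blk=15 s=1: L1-HIT | VC []
  [4] addr=0x79 blk=15 s=1: L1-HIT | VC []
  [5] addr=0x78 blk=15 s=1: L1-HIT | VC []
  [6] addr=0x1c blk=3 s=1: MISS | VC [15]
  [7] addr=0x79 blk=15 s=1: VC-HIT | VC [3]
  [8] addr=0x1e blk=3 s=1: VC-HIT | VC [15]
  [9] addr=0x7f blk=15 s=1: VC-HIT | VC [3]
  [10] addr=0x1e blk=3 s=1: VC-HIT | VC [15]
  [11] addr=0x7f blk=15 s=1: VC-HIT | VC [3]
  [12] addr=0x1b blk=3 s=1: VC-HIT | VC [15]
  [13] addr=0x1a blk=3 s=1: L1-HIT | VC [15]
  [14] addr=0x18 blk=3 s=1: L1-HIT | VC [15]
  [15] addr=0x7e blk=15 s=1: VC-HIT | VC [3]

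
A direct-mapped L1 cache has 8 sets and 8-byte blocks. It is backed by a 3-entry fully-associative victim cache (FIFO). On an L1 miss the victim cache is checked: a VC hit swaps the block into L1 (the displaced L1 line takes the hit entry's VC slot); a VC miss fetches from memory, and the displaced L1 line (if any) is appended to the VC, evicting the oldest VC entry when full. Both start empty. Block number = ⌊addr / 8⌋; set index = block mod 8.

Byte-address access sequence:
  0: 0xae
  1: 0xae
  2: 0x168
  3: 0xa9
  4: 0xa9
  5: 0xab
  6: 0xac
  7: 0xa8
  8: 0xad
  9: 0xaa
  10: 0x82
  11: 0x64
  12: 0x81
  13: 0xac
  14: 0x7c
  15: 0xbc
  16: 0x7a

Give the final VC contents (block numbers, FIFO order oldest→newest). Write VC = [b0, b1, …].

#0 0xae→b21/s5 MISS; vc=[]
#1 0xae→b21/s5 L1-HIT; vc=[]
#2 0x168→b45/s5 MISS; vc=[21]
#3 0xa9→b21/s5 VC-HIT; vc=[45]
#4 0xa9→b21/s5 L1-HIT; vc=[45]
#5 0xab→b21/s5 L1-HIT; vc=[45]
#6 0xac→b21/s5 L1-HIT; vc=[45]
#7 0xa8→b21/s5 L1-HIT; vc=[45]
#8 0xad→b21/s5 L1-HIT; vc=[45]
#9 0xaa→b21/s5 L1-HIT; vc=[45]
#10 0x82→b16/s0 MISS; vc=[45]
#11 0x64→b12/s4 MISS; vc=[45]
#12 0x81→b16/s0 L1-HIT; vc=[45]
#13 0xac→b21/s5 L1-HIT; vc=[45]
#14 0x7c→b15/s7 MISS; vc=[45]
#15 0xbc→b23/s7 MISS; vc=[45,15]
#16 0x7a→b15/s7 VC-HIT; vc=[45,23]

VC = [45, 23]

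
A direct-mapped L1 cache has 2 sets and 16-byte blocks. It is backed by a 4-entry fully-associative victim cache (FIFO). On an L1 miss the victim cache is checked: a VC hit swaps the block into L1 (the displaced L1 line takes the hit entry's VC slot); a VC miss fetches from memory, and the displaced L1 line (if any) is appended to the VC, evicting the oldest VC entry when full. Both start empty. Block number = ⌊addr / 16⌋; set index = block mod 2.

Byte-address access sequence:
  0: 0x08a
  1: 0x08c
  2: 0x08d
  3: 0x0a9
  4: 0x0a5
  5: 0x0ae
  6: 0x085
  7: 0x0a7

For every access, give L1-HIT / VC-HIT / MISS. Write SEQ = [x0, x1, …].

SEQ = [MISS, L1-HIT, L1-HIT, MISS, L1-HIT, L1-HIT, VC-HIT, VC-HIT]

#0 0x8a→b8/s0 MISS; vc=[]
#1 0x8c→b8/s0 L1-HIT; vc=[]
#2 0x8d→b8/s0 L1-HIT; vc=[]
#3 0xa9→b10/s0 MISS; vc=[8]
#4 0xa5→b10/s0 L1-HIT; vc=[8]
#5 0xae→b10/s0 L1-HIT; vc=[8]
#6 0x85→b8/s0 VC-HIT; vc=[10]
#7 0xa7→b10/s0 VC-HIT; vc=[8]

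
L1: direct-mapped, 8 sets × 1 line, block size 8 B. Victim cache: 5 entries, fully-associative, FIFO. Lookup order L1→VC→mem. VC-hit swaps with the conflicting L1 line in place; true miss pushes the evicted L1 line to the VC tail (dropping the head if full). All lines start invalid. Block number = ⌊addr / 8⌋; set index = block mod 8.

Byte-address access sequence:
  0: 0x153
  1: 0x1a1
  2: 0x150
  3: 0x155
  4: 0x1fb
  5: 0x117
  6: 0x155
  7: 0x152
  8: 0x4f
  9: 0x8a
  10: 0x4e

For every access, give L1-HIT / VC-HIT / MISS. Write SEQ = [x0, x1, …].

SEQ = [MISS, MISS, L1-HIT, L1-HIT, MISS, MISS, VC-HIT, L1-HIT, MISS, MISS, VC-HIT]

  [0] addr=0x153 blk=42 s=2: MISS | VC []
  [1] addr=0x1a1 blk=52 s=4: MISS | VC []
  [2] addr=0x150 blk=42 s=2: L1-HIT | VC []
  [3] addr=0x155 blk=42 s=2: L1-HIT | VC []
  [4] addr=0x1fb blk=63 s=7: MISS | VC []
  [5] addr=0x117 blk=34 s=2: MISS | VC [42]
  [6] addr=0x155 blk=42 s=2: VC-HIT | VC [34]
  [7] addr=0x152 blk=42 s=2: L1-HIT | VC [34]
  [8] addr=0x4f blk=9 s=1: MISS | VC [34]
  [9] addr=0x8a blk=17 s=1: MISS | VC [34, 9]
  [10] addr=0x4e blk=9 s=1: VC-HIT | VC [34, 17]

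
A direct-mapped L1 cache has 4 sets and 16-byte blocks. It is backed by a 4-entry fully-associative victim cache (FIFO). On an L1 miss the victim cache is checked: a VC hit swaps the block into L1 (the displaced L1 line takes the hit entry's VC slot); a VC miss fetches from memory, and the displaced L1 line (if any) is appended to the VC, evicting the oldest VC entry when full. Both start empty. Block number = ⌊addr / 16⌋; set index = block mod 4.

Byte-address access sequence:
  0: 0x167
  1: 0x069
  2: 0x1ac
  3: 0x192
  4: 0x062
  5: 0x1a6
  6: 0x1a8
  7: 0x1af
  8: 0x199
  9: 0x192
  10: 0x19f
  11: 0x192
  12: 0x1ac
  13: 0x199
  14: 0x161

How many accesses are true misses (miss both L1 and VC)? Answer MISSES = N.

  [0] addr=0x167 blk=22 s=2: MISS | VC []
  [1] addr=0x69 blk=6 s=2: MISS | VC [22]
  [2] addr=0x1ac blk=26 s=2: MISS | VC [22, 6]
  [3] addr=0x192 blk=25 s=1: MISS | VC [22, 6]
  [4] addr=0x62 blk=6 s=2: VC-HIT | VC [22, 26]
  [5] addr=0x1a6 blk=26 s=2: VC-HIT | VC [22, 6]
  [6] addr=0x1a8 blk=26 s=2: L1-HIT | VC [22, 6]
  [7] addr=0x1af blk=26 s=2: L1-HIT | VC [22, 6]
  [8] addr=0x199 blk=25 s=1: L1-HIT | VC [22, 6]
  [9] addr=0x192 blk=25 s=1: L1-HIT | VC [22, 6]
  [10] addr=0x19f blk=25 s=1: L1-HIT | VC [22, 6]
  [11] addr=0x192 blk=25 s=1: L1-HIT | VC [22, 6]
  [12] addr=0x1ac blk=26 s=2: L1-HIT | VC [22, 6]
  [13] addr=0x199 blk=25 s=1: L1-HIT | VC [22, 6]
  [14] addr=0x161 blk=22 s=2: VC-HIT | VC [26, 6]

MISSES = 4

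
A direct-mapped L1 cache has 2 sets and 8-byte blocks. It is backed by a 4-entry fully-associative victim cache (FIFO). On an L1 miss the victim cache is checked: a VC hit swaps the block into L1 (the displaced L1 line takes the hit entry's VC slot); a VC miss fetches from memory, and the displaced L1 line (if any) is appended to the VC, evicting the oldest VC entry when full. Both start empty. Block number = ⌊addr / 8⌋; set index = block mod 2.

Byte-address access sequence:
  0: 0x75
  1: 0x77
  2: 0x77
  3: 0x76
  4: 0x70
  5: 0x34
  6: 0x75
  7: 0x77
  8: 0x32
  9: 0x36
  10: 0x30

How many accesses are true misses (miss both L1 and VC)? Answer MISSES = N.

MISSES = 2

  [0] addr=0x75 blk=14 s=0: MISS | VC []
  [1] addr=0x77 blk=14 s=0: L1-HIT | VC []
  [2] addr=0x77 blk=14 s=0: L1-HIT | VC []
  [3] addr=0x76 blk=14 s=0: L1-HIT | VC []
  [4] addr=0x70 blk=14 s=0: L1-HIT | VC []
  [5] addr=0x34 blk=6 s=0: MISS | VC [14]
  [6] addr=0x75 blk=14 s=0: VC-HIT | VC [6]
  [7] addr=0x77 blk=14 s=0: L1-HIT | VC [6]
  [8] addr=0x32 blk=6 s=0: VC-HIT | VC [14]
  [9] addr=0x36 blk=6 s=0: L1-HIT | VC [14]
  [10] addr=0x30 blk=6 s=0: L1-HIT | VC [14]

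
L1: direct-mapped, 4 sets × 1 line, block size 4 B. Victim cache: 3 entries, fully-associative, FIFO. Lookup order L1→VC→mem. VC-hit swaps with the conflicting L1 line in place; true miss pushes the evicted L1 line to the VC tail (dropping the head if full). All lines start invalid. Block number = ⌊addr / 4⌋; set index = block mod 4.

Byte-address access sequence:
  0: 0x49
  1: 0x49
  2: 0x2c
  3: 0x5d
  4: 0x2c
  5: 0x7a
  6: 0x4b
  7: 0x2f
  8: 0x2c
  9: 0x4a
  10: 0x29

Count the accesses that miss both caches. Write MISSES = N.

MISSES = 5

0: 0x49 (blk 18, set 2) → MISS  vc=[]
1: 0x49 (blk 18, set 2) → L1-HIT  vc=[]
2: 0x2c (blk 11, set 3) → MISS  vc=[]
3: 0x5d (blk 23, set 3) → MISS  vc=[11]
4: 0x2c (blk 11, set 3) → VC-HIT  vc=[23]
5: 0x7a (blk 30, set 2) → MISS  vc=[23, 18]
6: 0x4b (blk 18, set 2) → VC-HIT  vc=[23, 30]
7: 0x2f (blk 11, set 3) → L1-HIT  vc=[23, 30]
8: 0x2c (blk 11, set 3) → L1-HIT  vc=[23, 30]
9: 0x4a (blk 18, set 2) → L1-HIT  vc=[23, 30]
10: 0x29 (blk 10, set 2) → MISS  vc=[23, 30, 18]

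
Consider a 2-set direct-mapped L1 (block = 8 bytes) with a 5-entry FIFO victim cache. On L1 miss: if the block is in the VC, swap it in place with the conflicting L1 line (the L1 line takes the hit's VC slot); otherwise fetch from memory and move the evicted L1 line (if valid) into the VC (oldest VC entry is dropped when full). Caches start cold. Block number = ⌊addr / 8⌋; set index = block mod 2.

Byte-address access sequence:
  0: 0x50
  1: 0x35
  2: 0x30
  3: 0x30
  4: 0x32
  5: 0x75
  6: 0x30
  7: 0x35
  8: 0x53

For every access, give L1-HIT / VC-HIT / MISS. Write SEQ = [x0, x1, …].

SEQ = [MISS, MISS, L1-HIT, L1-HIT, L1-HIT, MISS, VC-HIT, L1-HIT, VC-HIT]

#0 0x50→b10/s0 MISS; vc=[]
#1 0x35→b6/s0 MISS; vc=[10]
#2 0x30→b6/s0 L1-HIT; vc=[10]
#3 0x30→b6/s0 L1-HIT; vc=[10]
#4 0x32→b6/s0 L1-HIT; vc=[10]
#5 0x75→b14/s0 MISS; vc=[10,6]
#6 0x30→b6/s0 VC-HIT; vc=[10,14]
#7 0x35→b6/s0 L1-HIT; vc=[10,14]
#8 0x53→b10/s0 VC-HIT; vc=[6,14]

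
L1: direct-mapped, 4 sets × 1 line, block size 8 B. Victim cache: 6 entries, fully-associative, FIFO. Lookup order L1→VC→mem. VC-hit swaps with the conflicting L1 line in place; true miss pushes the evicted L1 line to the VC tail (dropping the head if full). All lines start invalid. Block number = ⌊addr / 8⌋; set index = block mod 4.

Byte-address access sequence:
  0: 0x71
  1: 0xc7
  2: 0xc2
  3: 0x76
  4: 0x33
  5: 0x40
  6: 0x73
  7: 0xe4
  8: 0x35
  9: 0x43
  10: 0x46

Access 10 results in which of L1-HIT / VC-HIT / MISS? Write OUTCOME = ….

OUTCOME = L1-HIT

0: 0x71 (blk 14, set 2) → MISS  vc=[]
1: 0xc7 (blk 24, set 0) → MISS  vc=[]
2: 0xc2 (blk 24, set 0) → L1-HIT  vc=[]
3: 0x76 (blk 14, set 2) → L1-HIT  vc=[]
4: 0x33 (blk 6, set 2) → MISS  vc=[14]
5: 0x40 (blk 8, set 0) → MISS  vc=[14, 24]
6: 0x73 (blk 14, set 2) → VC-HIT  vc=[6, 24]
7: 0xe4 (blk 28, set 0) → MISS  vc=[6, 24, 8]
8: 0x35 (blk 6, set 2) → VC-HIT  vc=[14, 24, 8]
9: 0x43 (blk 8, set 0) → VC-HIT  vc=[14, 24, 28]
10: 0x46 (blk 8, set 0) → L1-HIT  vc=[14, 24, 28]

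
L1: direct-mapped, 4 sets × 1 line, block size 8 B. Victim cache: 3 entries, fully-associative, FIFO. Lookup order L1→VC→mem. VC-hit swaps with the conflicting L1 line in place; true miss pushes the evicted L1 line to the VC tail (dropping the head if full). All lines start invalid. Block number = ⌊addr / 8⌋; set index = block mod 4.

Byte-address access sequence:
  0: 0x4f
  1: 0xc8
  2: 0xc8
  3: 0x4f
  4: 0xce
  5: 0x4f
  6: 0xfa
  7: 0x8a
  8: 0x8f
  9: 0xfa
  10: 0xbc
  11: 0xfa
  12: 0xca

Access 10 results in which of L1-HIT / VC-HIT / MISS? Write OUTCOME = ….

OUTCOME = MISS

0: 0x4f (blk 9, set 1) → MISS  vc=[]
1: 0xc8 (blk 25, set 1) → MISS  vc=[9]
2: 0xc8 (blk 25, set 1) → L1-HIT  vc=[9]
3: 0x4f (blk 9, set 1) → VC-HIT  vc=[25]
4: 0xce (blk 25, set 1) → VC-HIT  vc=[9]
5: 0x4f (blk 9, set 1) → VC-HIT  vc=[25]
6: 0xfa (blk 31, set 3) → MISS  vc=[25]
7: 0x8a (blk 17, set 1) → MISS  vc=[25, 9]
8: 0x8f (blk 17, set 1) → L1-HIT  vc=[25, 9]
9: 0xfa (blk 31, set 3) → L1-HIT  vc=[25, 9]
10: 0xbc (blk 23, set 3) → MISS  vc=[25, 9, 31]
11: 0xfa (blk 31, set 3) → VC-HIT  vc=[25, 9, 23]
12: 0xca (blk 25, set 1) → VC-HIT  vc=[17, 9, 23]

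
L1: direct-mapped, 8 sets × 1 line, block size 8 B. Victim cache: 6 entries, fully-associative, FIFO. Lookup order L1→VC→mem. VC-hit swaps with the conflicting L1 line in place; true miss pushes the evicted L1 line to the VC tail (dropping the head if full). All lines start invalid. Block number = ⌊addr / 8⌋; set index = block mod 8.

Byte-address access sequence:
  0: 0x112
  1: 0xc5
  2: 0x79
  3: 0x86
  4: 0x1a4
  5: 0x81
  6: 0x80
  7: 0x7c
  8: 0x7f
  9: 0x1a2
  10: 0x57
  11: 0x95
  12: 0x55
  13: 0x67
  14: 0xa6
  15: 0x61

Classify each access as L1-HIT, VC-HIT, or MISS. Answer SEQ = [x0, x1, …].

SEQ = [MISS, MISS, MISS, MISS, MISS, L1-HIT, L1-HIT, L1-HIT, L1-HIT, L1-HIT, MISS, MISS, VC-HIT, MISS, MISS, VC-HIT]

  [0] addr=0x112 blk=34 s=2: MISS | VC []
  [1] addr=0xc5 blk=24 s=0: MISS | VC []
  [2] addr=0x79 blk=15 s=7: MISS | VC []
  [3] addr=0x86 blk=16 s=0: MISS | VC [24]
  [4] addr=0x1a4 blk=52 s=4: MISS | VC [24]
  [5] addr=0x81 blk=16 s=0: L1-HIT | VC [24]
  [6] addr=0x80 blk=16 s=0: L1-HIT | VC [24]
  [7] addr=0x7c blk=15 s=7: L1-HIT | VC [24]
  [8] addr=0x7f blk=15 s=7: L1-HIT | VC [24]
  [9] addr=0x1a2 blk=52 s=4: L1-HIT | VC [24]
  [10] addr=0x57 blk=10 s=2: MISS | VC [24, 34]
  [11] addr=0x95 blk=18 s=2: MISS | VC [24, 34, 10]
  [12] addr=0x55 blk=10 s=2: VC-HIT | VC [24, 34, 18]
  [13] addr=0x67 blk=12 s=4: MISS | VC [24, 34, 18, 52]
  [14] addr=0xa6 blk=20 s=4: MISS | VC [24, 34, 18, 52, 12]
  [15] addr=0x61 blk=12 s=4: VC-HIT | VC [24, 34, 18, 52, 20]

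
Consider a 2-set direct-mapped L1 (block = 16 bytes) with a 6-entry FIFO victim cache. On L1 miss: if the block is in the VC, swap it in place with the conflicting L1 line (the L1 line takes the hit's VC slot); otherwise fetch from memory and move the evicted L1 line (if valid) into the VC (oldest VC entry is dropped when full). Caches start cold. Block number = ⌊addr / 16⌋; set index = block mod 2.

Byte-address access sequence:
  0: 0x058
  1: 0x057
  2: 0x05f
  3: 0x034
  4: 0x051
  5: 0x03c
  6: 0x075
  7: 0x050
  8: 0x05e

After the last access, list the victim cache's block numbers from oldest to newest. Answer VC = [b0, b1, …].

VC = [7, 3]

#0 0x58→b5/s1 MISS; vc=[]
#1 0x57→b5/s1 L1-HIT; vc=[]
#2 0x5f→b5/s1 L1-HIT; vc=[]
#3 0x34→b3/s1 MISS; vc=[5]
#4 0x51→b5/s1 VC-HIT; vc=[3]
#5 0x3c→b3/s1 VC-HIT; vc=[5]
#6 0x75→b7/s1 MISS; vc=[5,3]
#7 0x50→b5/s1 VC-HIT; vc=[7,3]
#8 0x5e→b5/s1 L1-HIT; vc=[7,3]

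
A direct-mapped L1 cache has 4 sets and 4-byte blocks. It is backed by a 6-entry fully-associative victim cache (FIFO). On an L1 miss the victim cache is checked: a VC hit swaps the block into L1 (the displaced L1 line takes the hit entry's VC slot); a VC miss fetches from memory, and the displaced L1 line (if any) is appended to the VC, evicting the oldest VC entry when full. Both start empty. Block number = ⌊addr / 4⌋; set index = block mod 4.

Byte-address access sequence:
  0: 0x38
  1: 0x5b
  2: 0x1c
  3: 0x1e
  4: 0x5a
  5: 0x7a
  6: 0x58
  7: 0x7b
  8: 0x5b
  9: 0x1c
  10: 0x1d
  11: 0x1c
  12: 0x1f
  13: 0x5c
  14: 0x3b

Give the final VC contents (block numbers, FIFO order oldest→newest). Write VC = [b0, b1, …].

0: 0x38 (blk 14, set 2) → MISS  vc=[]
1: 0x5b (blk 22, set 2) → MISS  vc=[14]
2: 0x1c (blk 7, set 3) → MISS  vc=[14]
3: 0x1e (blk 7, set 3) → L1-HIT  vc=[14]
4: 0x5a (blk 22, set 2) → L1-HIT  vc=[14]
5: 0x7a (blk 30, set 2) → MISS  vc=[14, 22]
6: 0x58 (blk 22, set 2) → VC-HIT  vc=[14, 30]
7: 0x7b (blk 30, set 2) → VC-HIT  vc=[14, 22]
8: 0x5b (blk 22, set 2) → VC-HIT  vc=[14, 30]
9: 0x1c (blk 7, set 3) → L1-HIT  vc=[14, 30]
10: 0x1d (blk 7, set 3) → L1-HIT  vc=[14, 30]
11: 0x1c (blk 7, set 3) → L1-HIT  vc=[14, 30]
12: 0x1f (blk 7, set 3) → L1-HIT  vc=[14, 30]
13: 0x5c (blk 23, set 3) → MISS  vc=[14, 30, 7]
14: 0x3b (blk 14, set 2) → VC-HIT  vc=[22, 30, 7]

VC = [22, 30, 7]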